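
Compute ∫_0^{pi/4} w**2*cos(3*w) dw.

Integrate by parts twice (u = w^2, dv = cos(3*w) dw).
An antiderivative is F(w) = w**2*sin(3*w)/3 + 2*w*cos(3*w)/9 - 2*sin(3*w)/27.
Then F(pi/4) - F(0) = (sqrt(2)*(-24*pi - 32 + 9*pi**2)/864) - (0) = sqrt(2)*(-24*pi - 32 + 9*pi**2)/864.

sqrt(2)*(-24*pi - 32 + 9*pi**2)/864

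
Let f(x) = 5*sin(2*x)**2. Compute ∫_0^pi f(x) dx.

Use the identity sin^2(2*x) = (1 - cos(4*x))/2.
An antiderivative is F(x) = 5*x/2 - 5*sin(4*x)/8.
Then F(pi) - F(0) = (5*pi/2) - (0) = 5*pi/2.

5*pi/2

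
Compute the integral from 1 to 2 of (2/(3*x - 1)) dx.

-2*log(2)/3 + 2*log(5)/3

An antiderivative is F(x) = 2*log(3*x - 1)/3.
Then F(2) - F(1) = (2*log(5)/3) - (2*log(2)/3) = -2*log(2)/3 + 2*log(5)/3.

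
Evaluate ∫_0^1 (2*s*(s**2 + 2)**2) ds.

Let u = s**2 + 2, so du = 2*s ds. When s = 0, u = 2; when s = 1, u = 3.
The integral becomes ∫ u**2 du from 2 to 3, with antiderivative u**3/3.
Back in s: F(s) = (s**2 + 2)**3/3.
Then F(1) - F(0) = (9) - (8/3) = 19/3.

19/3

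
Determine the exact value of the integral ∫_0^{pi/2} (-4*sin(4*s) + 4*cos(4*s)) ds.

0

An antiderivative is F(s) = sin(4*s) + cos(4*s).
Then F(pi/2) - F(0) = (1) - (1) = 0.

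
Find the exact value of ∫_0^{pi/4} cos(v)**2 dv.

1/4 + pi/8

Use the identity cos^2(v) = (1 + cos(2*v))/2.
An antiderivative is F(v) = v/2 + sin(2*v)/4.
Then F(pi/4) - F(0) = (1/4 + pi/8) - (0) = 1/4 + pi/8.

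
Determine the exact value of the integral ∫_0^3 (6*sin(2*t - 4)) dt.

Let u = 2*t - 4, so du = 2 dt. When t = 0, u = -4; when t = 3, u = 2.
The integral becomes 3·∫ sin(u) du from -4 to 2, with antiderivative -3*cos(u).
Back in t: F(t) = -3*cos(2*t - 4).
Then F(3) - F(0) = (-3*cos(2)) - (-3*cos(4)) = 3*cos(4) - 3*cos(2).

3*cos(4) - 3*cos(2)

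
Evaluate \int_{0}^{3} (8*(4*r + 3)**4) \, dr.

Let u = 4*r + 3, so du = 4 dr. When r = 0, u = 3; when r = 3, u = 15.
The integral becomes 2·∫ u**4 du from 3 to 15, with antiderivative 2*u**5/5.
Back in r: F(r) = 2*(4*r + 3)**5/5.
Then F(3) - F(0) = (303750) - (486/5) = 1518264/5.

1518264/5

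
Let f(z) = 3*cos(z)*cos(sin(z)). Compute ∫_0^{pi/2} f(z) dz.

Let u = sin(z), so du = cos(z) dz. When z = 0, u = 0; when z = pi/2, u = 1.
The integral becomes 3·∫ cos(u) du from 0 to 1, with antiderivative 3*sin(u).
Back in z: F(z) = 3*sin(sin(z)).
Then F(pi/2) - F(0) = (3*sin(1)) - (0) = 3*sin(1).

3*sin(1)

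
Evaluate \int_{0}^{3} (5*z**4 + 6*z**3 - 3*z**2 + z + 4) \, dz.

354

By the power rule, an antiderivative is F(z) = z**5 + 3*z**4/2 - z**3 + z**2/2 + 4*z.
Then F(3) - F(0) = (354) - (0) = 354.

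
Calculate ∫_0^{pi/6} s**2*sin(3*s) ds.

Integrate by parts twice (u = s^2, dv = sin(3*s) ds).
An antiderivative is F(s) = -s**2*cos(3*s)/3 + 2*s*sin(3*s)/9 + 2*cos(3*s)/27.
Then F(pi/6) - F(0) = (pi/27) - (2/27) = -2/27 + pi/27.

-2/27 + pi/27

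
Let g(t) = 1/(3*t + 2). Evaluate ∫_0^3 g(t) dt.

An antiderivative is F(t) = log(3*t + 2)/3.
Then F(3) - F(0) = (log(11)/3) - (log(2)/3) = -log(2)/3 + log(11)/3.

-log(2)/3 + log(11)/3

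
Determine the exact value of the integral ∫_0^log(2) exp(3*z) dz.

7/3

Let u = exp(z), so du = exp(z) dz. When z = 0, u = 1; when z = log(2), u = 2.
The integral becomes ∫ u**2 du from 1 to 2, with antiderivative u**3/3.
Back in z: F(z) = exp(3*z)/3.
Then F(log(2)) - F(0) = (8/3) - (1/3) = 7/3.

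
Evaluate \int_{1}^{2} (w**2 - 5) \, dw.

-8/3

By the power rule, an antiderivative is F(w) = w**3/3 - 5*w.
Then F(2) - F(1) = (-22/3) - (-14/3) = -8/3.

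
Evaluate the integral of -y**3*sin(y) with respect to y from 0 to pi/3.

-pi - sqrt(3)*pi**2/6 + pi**3/54 + 3*sqrt(3)

Integrate by parts 3 times (u = y^3, dv = -sin(y) dy).
An antiderivative is F(y) = y**3*cos(y) - 3*y**2*sin(y) - 6*y*cos(y) + 6*sin(y).
Then F(pi/3) - F(0) = (-pi - sqrt(3)*pi**2/6 + pi**3/54 + 3*sqrt(3)) - (0) = -pi - sqrt(3)*pi**2/6 + pi**3/54 + 3*sqrt(3).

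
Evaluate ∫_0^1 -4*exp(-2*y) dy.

An antiderivative is F(y) = 2*exp(-2*y).
Then F(1) - F(0) = (2*exp(-2)) - (2) = -2 + 2*exp(-2).

-2 + 2*exp(-2)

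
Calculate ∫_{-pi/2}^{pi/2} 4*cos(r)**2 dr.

2*pi

Use the identity cos^2(r) = (1 + cos(2*r))/2.
An antiderivative is F(r) = 2*r + sin(2*r).
Then F(pi/2) - F(-pi/2) = (pi) - (-pi) = 2*pi.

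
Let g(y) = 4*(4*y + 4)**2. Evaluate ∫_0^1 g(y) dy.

Let u = 4*y + 4, so du = 4 dy. When y = 0, u = 4; when y = 1, u = 8.
The integral becomes ∫ u**2 du from 4 to 8, with antiderivative u**3/3.
Back in y: F(y) = (4*y + 4)**3/3.
Then F(1) - F(0) = (512/3) - (64/3) = 448/3.

448/3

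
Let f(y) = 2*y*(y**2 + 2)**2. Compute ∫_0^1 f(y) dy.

19/3

Let u = y**2 + 2, so du = 2*y dy. When y = 0, u = 2; when y = 1, u = 3.
The integral becomes ∫ u**2 du from 2 to 3, with antiderivative u**3/3.
Back in y: F(y) = (y**2 + 2)**3/3.
Then F(1) - F(0) = (9) - (8/3) = 19/3.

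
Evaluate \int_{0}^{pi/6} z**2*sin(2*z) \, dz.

-1/8 - pi**2/144 + sqrt(3)*pi/24

Integrate by parts twice (u = z^2, dv = sin(2*z) dz).
An antiderivative is F(z) = -z**2*cos(2*z)/2 + z*sin(2*z)/2 + cos(2*z)/4.
Then F(pi/6) - F(0) = (-pi**2/144 + 1/8 + sqrt(3)*pi/24) - (1/4) = -1/8 - pi**2/144 + sqrt(3)*pi/24.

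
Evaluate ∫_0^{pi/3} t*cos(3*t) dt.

-2/9

Integrate by parts once (u = t, dv = cos(3*t) dt).
An antiderivative is F(t) = t*sin(3*t)/3 + cos(3*t)/9.
Then F(pi/3) - F(0) = (-1/9) - (1/9) = -2/9.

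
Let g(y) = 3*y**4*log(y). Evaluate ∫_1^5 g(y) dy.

Integrate by parts once (u = ln y, dv = 3*y**4 dy).
An antiderivative is F(y) = 3*y**5*(5*log(y) - 1)/25.
Then F(5) - F(1) = (-375 + 1875*log(5)) - (-3/25) = -9372/25 + 1875*log(5).

-9372/25 + 1875*log(5)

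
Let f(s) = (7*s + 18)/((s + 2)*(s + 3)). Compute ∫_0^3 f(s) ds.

-log(2) + 4*log(5)

Factor the denominator: s**2 + 5*s + 6 = (s + 3)(s + 2).
Partial fractions: (7*s + 18)/((s + 2)*(s + 3)) = 3/(s + 3) + 4/(s + 2).
An antiderivative is F(s) = 4*log(s + 2) + 3*log(s + 3).
Then F(3) - F(0) = (3*log(2) + 3*log(3) + 4*log(5)) - (4*log(2) + 3*log(3)) = -log(2) + 4*log(5).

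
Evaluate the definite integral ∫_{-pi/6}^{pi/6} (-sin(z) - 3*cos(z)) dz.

An antiderivative is F(z) = -3*sin(z) + cos(z).
Then F(pi/6) - F(-pi/6) = (-3/2 + sqrt(3)/2) - (sqrt(3)/2 + 3/2) = -3.

-3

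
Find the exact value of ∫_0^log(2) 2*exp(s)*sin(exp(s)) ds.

Let u = exp(s), so du = exp(s) ds. When s = 0, u = 1; when s = log(2), u = 2.
The integral becomes 2·∫ sin(u) du from 1 to 2, with antiderivative -2*cos(u).
Back in s: F(s) = -2*cos(exp(s)).
Then F(log(2)) - F(0) = (-2*cos(2)) - (-2*cos(1)) = -2*cos(2) + 2*cos(1).

-2*cos(2) + 2*cos(1)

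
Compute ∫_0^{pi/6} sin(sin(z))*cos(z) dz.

1 - cos(1/2)

Let u = sin(z), so du = cos(z) dz. When z = 0, u = 0; when z = pi/6, u = 1/2.
The integral becomes ∫ sin(u) du from 0 to 1/2, with antiderivative -cos(u).
Back in z: F(z) = -cos(sin(z)).
Then F(pi/6) - F(0) = (-cos(1/2)) - (-1) = 1 - cos(1/2).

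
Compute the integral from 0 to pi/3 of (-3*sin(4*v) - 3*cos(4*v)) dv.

-9/8 + 3*sqrt(3)/8

An antiderivative is F(v) = -3*sin(4*v)/4 + 3*cos(4*v)/4.
Then F(pi/3) - F(0) = (-3/8 + 3*sqrt(3)/8) - (3/4) = -9/8 + 3*sqrt(3)/8.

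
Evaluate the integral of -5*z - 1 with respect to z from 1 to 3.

By the power rule, an antiderivative is F(z) = -5*z**2/2 - z.
Then F(3) - F(1) = (-51/2) - (-7/2) = -22.

-22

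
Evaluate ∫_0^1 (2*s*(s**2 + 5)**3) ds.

Let u = s**2 + 5, so du = 2*s ds. When s = 0, u = 5; when s = 1, u = 6.
The integral becomes ∫ u**3 du from 5 to 6, with antiderivative u**4/4.
Back in s: F(s) = (s**2 + 5)**4/4.
Then F(1) - F(0) = (324) - (625/4) = 671/4.

671/4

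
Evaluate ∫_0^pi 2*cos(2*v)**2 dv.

Use the identity cos^2(2*v) = (1 + cos(4*v))/2.
An antiderivative is F(v) = v + sin(4*v)/4.
Then F(pi) - F(0) = (pi) - (0) = pi.

pi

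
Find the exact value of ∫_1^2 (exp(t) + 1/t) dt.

-exp(1) + log(2) + exp(2)

An antiderivative is F(t) = exp(t) + log(t).
Then F(2) - F(1) = (log(2) + exp(2)) - (exp(1)) = -exp(1) + log(2) + exp(2).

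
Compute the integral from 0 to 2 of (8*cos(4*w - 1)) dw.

2*sin(7) + 2*sin(1)

Let u = 4*w - 1, so du = 4 dw. When w = 0, u = -1; when w = 2, u = 7.
The integral becomes 2·∫ cos(u) du from -1 to 7, with antiderivative 2*sin(u).
Back in w: F(w) = 2*sin(4*w - 1).
Then F(2) - F(0) = (2*sin(7)) - (-2*sin(1)) = 2*sin(7) + 2*sin(1).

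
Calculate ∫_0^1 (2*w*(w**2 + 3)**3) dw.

175/4

Let u = w**2 + 3, so du = 2*w dw. When w = 0, u = 3; when w = 1, u = 4.
The integral becomes ∫ u**3 du from 3 to 4, with antiderivative u**4/4.
Back in w: F(w) = (w**2 + 3)**4/4.
Then F(1) - F(0) = (64) - (81/4) = 175/4.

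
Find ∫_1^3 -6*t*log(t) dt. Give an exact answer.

Integrate by parts once (u = ln t, dv = -6*t dt).
An antiderivative is F(t) = -3*t**2*(2*log(t) - 1)/2.
Then F(3) - F(1) = (27/2 - 27*log(3)) - (3/2) = 12 - 27*log(3).

12 - 27*log(3)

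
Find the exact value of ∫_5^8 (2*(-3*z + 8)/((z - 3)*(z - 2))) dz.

Factor the denominator: z**2 - 5*z + 6 = (z - 2)(z - 3).
Partial fractions: 2*(-3*z + 8)/((z - 3)*(z - 2)) = -4/(z - 2) - 2/(z - 3).
An antiderivative is F(z) = -2*log(z - 3) - 4*log(z - 2).
Then F(8) - F(5) = (-4*log(3) - 2*log(5) - 4*log(2)) - (-4*log(3) - 2*log(2)) = -log(100).

-log(100)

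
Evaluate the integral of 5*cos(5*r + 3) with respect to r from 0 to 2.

-sin(3) + sin(13)

Let u = 5*r + 3, so du = 5 dr. When r = 0, u = 3; when r = 2, u = 13.
The integral becomes ∫ cos(u) du from 3 to 13, with antiderivative sin(u).
Back in r: F(r) = sin(5*r + 3).
Then F(2) - F(0) = (sin(13)) - (sin(3)) = -sin(3) + sin(13).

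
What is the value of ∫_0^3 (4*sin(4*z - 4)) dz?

cos(4) - cos(8)

Let u = 4*z - 4, so du = 4 dz. When z = 0, u = -4; when z = 3, u = 8.
The integral becomes ∫ sin(u) du from -4 to 8, with antiderivative -cos(u).
Back in z: F(z) = -cos(4*z - 4).
Then F(3) - F(0) = (-cos(8)) - (-cos(4)) = cos(4) - cos(8).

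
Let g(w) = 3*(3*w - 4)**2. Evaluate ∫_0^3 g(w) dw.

63

Let u = 3*w - 4, so du = 3 dw. When w = 0, u = -4; when w = 3, u = 5.
The integral becomes ∫ u**2 du from -4 to 5, with antiderivative u**3/3.
Back in w: F(w) = (3*w - 4)**3/3.
Then F(3) - F(0) = (125/3) - (-64/3) = 63.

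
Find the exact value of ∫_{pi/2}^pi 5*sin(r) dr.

5

An antiderivative is F(r) = -5*cos(r).
Then F(pi) - F(pi/2) = (5) - (0) = 5.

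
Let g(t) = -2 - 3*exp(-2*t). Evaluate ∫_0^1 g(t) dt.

An antiderivative is F(t) = -2*t + 3*exp(-2*t)/2.
Then F(1) - F(0) = (-2 + 3*exp(-2)/2) - (3/2) = -7/2 + 3*exp(-2)/2.

-7/2 + 3*exp(-2)/2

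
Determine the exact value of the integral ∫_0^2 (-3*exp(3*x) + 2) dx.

5 - exp(6)

An antiderivative is F(x) = -exp(3*x) + 2*x.
Then F(2) - F(0) = (4 - exp(6)) - (-1) = 5 - exp(6).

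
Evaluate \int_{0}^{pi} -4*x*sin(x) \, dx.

-4*pi

Integrate by parts once (u = x, dv = -4*sin(x) dx).
An antiderivative is F(x) = 4*x*cos(x) - 4*sin(x).
Then F(pi) - F(0) = (-4*pi) - (0) = -4*pi.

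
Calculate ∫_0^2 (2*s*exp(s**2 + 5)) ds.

Let u = s**2 + 5, so du = 2*s ds. When s = 0, u = 5; when s = 2, u = 9.
The integral becomes ∫ exp(u) du from 5 to 9, with antiderivative exp(u).
Back in s: F(s) = exp(s**2 + 5).
Then F(2) - F(0) = (exp(9)) - (exp(5)) = -exp(5) + exp(9).

-exp(5) + exp(9)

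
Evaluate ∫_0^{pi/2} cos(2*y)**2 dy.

pi/4

Use the identity cos^2(2*y) = (1 + cos(4*y))/2.
An antiderivative is F(y) = y/2 + sin(4*y)/8.
Then F(pi/2) - F(0) = (pi/4) - (0) = pi/4.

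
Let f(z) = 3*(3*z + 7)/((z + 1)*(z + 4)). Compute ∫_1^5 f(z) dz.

-5*log(5) + 14*log(3)

Factor the denominator: z**2 + 5*z + 4 = (z + 4)(z + 1).
Partial fractions: 3*(3*z + 7)/((z + 1)*(z + 4)) = 5/(z + 4) + 4/(z + 1).
An antiderivative is F(z) = 4*log(z + 1) + 5*log(z + 4).
Then F(5) - F(1) = (4*log(2) + 14*log(3)) - (4*log(2) + 5*log(5)) = -5*log(5) + 14*log(3).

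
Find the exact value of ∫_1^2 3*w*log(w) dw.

-9/4 + log(64)

Integrate by parts once (u = ln w, dv = 3*w dw).
An antiderivative is F(w) = 3*w**2*(2*log(w) - 1)/4.
Then F(2) - F(1) = (-3 + log(64)) - (-3/4) = -9/4 + log(64).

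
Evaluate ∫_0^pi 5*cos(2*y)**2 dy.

5*pi/2

Use the identity cos^2(2*y) = (1 + cos(4*y))/2.
An antiderivative is F(y) = 5*y/2 + 5*sin(4*y)/8.
Then F(pi) - F(0) = (5*pi/2) - (0) = 5*pi/2.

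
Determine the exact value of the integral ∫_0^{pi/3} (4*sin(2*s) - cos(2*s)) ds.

3 - sqrt(3)/4

An antiderivative is F(s) = -sin(2*s)/2 - 2*cos(2*s).
Then F(pi/3) - F(0) = (1 - sqrt(3)/4) - (-2) = 3 - sqrt(3)/4.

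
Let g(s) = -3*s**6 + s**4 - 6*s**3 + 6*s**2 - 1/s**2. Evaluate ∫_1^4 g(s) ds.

By the power rule, an antiderivative is F(s) = -3*s**7/7 + s**5/5 - 3*s**4/2 + 2*s**3 + 1/s.
Then F(4) - F(1) = (-990173/140) - (89/70) = -990351/140.

-990351/140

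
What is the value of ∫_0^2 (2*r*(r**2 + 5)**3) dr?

1484

Let u = r**2 + 5, so du = 2*r dr. When r = 0, u = 5; when r = 2, u = 9.
The integral becomes ∫ u**3 du from 5 to 9, with antiderivative u**4/4.
Back in r: F(r) = (r**2 + 5)**4/4.
Then F(2) - F(0) = (6561/4) - (625/4) = 1484.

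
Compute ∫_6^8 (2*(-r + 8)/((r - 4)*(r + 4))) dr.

-3*log(3) - 2*log(2) + 3*log(5)

Factor the denominator: r**2 - 16 = (r + 4)(r - 4).
Partial fractions: 2*(-r + 8)/((r - 4)*(r + 4)) = -3/(r + 4) + 1/(r - 4).
An antiderivative is F(r) = log(r - 4) - 3*log(r + 4).
Then F(8) - F(6) = (-3*log(3) - 4*log(2)) - (-3*log(5) - 2*log(2)) = -3*log(3) - 2*log(2) + 3*log(5).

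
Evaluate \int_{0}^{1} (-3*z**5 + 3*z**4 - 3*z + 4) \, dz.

13/5

By the power rule, an antiderivative is F(z) = -z**6/2 + 3*z**5/5 - 3*z**2/2 + 4*z.
Then F(1) - F(0) = (13/5) - (0) = 13/5.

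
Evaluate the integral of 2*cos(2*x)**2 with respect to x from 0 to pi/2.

Use the identity cos^2(2*x) = (1 + cos(4*x))/2.
An antiderivative is F(x) = x + sin(4*x)/4.
Then F(pi/2) - F(0) = (pi/2) - (0) = pi/2.

pi/2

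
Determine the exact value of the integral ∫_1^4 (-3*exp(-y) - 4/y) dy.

An antiderivative is F(y) = -4*log(y) + 3*exp(-y).
Then F(4) - F(1) = (-8*log(2) + 3*exp(-4)) - (3*exp(-1)) = -8*log(2) - 3*exp(-1) + 3*exp(-4).

-8*log(2) - 3*exp(-1) + 3*exp(-4)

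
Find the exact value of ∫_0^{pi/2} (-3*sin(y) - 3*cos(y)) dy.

-6

An antiderivative is F(y) = -3*sin(y) + 3*cos(y).
Then F(pi/2) - F(0) = (-3) - (3) = -6.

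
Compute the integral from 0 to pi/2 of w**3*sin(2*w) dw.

pi*(-6 + pi**2)/16

Integrate by parts 3 times (u = w^3, dv = sin(2*w) dw).
An antiderivative is F(w) = -w**3*cos(2*w)/2 + 3*w**2*sin(2*w)/4 + 3*w*cos(2*w)/4 - 3*sin(2*w)/8.
Then F(pi/2) - F(0) = (pi*(-6 + pi**2)/16) - (0) = pi*(-6 + pi**2)/16.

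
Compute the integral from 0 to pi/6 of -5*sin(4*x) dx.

An antiderivative is F(x) = 5*cos(4*x)/4.
Then F(pi/6) - F(0) = (-5/8) - (5/4) = -15/8.

-15/8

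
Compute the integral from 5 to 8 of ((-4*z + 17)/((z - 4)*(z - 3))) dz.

Factor the denominator: z**2 - 7*z + 12 = (z - 3)(z - 4).
Partial fractions: (-4*z + 17)/((z - 4)*(z - 3)) = -5/(z - 3) + 1/(z - 4).
An antiderivative is F(z) = log(z - 4) - 5*log(z - 3).
Then F(8) - F(5) = (-5*log(5) + 2*log(2)) - (-log(32)) = -5*log(5) + 7*log(2).

-5*log(5) + 7*log(2)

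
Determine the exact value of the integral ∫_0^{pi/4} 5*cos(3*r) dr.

5*sqrt(2)/6

An antiderivative is F(r) = 5*sin(3*r)/3.
Then F(pi/4) - F(0) = (5*sqrt(2)/6) - (0) = 5*sqrt(2)/6.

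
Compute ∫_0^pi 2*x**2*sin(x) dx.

Integrate by parts twice (u = x^2, dv = 2*sin(x) dx).
An antiderivative is F(x) = -2*x**2*cos(x) + 4*x*sin(x) + 4*cos(x).
Then F(pi) - F(0) = (-4 + 2*pi**2) - (4) = -8 + 2*pi**2.

-8 + 2*pi**2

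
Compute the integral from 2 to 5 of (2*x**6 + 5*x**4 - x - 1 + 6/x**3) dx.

By the power rule, an antiderivative is F(x) = 2*x**7/7 + x**5 - x**2/2 - x - 3/x**2.
Then F(5) - F(2) = (8900083/350) - (1787/28) = 17755491/700.

17755491/700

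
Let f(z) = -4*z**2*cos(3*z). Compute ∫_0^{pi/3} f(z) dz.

Integrate by parts twice (u = z^2, dv = -4*cos(3*z) dz).
An antiderivative is F(z) = -4*z**2*sin(3*z)/3 - 8*z*cos(3*z)/9 + 8*sin(3*z)/27.
Then F(pi/3) - F(0) = (8*pi/27) - (0) = 8*pi/27.

8*pi/27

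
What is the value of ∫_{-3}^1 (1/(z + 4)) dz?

An antiderivative is F(z) = log(z + 4).
Then F(1) - F(-3) = (log(5)) - (0) = log(5).

log(5)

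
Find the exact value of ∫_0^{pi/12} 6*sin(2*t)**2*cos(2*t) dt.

1/8

Let u = sin(2*t), so du = 2*cos(2*t) dt. When t = 0, u = 0; when t = pi/12, u = 1/2.
The integral becomes 3·∫ u**2 du from 0 to 1/2, with antiderivative u**3.
Back in t: F(t) = sin(2*t)**3.
Then F(pi/12) - F(0) = (1/8) - (0) = 1/8.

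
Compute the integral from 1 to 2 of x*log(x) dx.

-3/4 + log(4)

Integrate by parts once (u = ln x, dv = x dx).
An antiderivative is F(x) = x**2*(2*log(x) - 1)/4.
Then F(2) - F(1) = (-1 + log(4)) - (-1/4) = -3/4 + log(4).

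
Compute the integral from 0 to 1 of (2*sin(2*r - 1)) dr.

0

Let u = 2*r - 1, so du = 2 dr. When r = 0, u = -1; when r = 1, u = 1.
The integral becomes ∫ sin(u) du from -1 to 1, with antiderivative -cos(u).
Back in r: F(r) = -cos(2*r - 1).
Then F(1) - F(0) = (-cos(1)) - (-cos(1)) = 0.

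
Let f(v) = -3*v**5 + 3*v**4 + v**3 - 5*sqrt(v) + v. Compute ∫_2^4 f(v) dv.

-20722/15 + 20*sqrt(2)/3

By the power rule, an antiderivative is F(v) = -v**6/2 + 3*v**5/5 + v**4/4 - 10*v**(3/2)/3 + v**2/2.
Then F(4) - F(2) = (-20824/15) - (-20*sqrt(2)/3 - 34/5) = -20722/15 + 20*sqrt(2)/3.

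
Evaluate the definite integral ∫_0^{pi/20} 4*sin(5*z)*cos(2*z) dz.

Use the identity sin(5*z)cos(2*z) = [sin(7*z) + sin(3*z)]/2.
An antiderivative is F(z) = -2*cos(3*z)/3 - 2*cos(7*z)/7.
Then F(pi/20) - F(0) = (-5*sqrt(sqrt(5) + 5)/21 - sqrt(10)/21 + sqrt(2)/21) - (-20/21) = -5*sqrt(sqrt(5) + 5)/21 - sqrt(10)/21 + sqrt(2)/21 + 20/21.

-5*sqrt(sqrt(5) + 5)/21 - sqrt(10)/21 + sqrt(2)/21 + 20/21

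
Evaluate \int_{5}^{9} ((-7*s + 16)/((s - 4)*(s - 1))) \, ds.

Factor the denominator: s**2 - 5*s + 4 = (s - 1)(s - 4).
Partial fractions: (-7*s + 16)/((s - 4)*(s - 1)) = -3/(s - 1) - 4/(s - 4).
An antiderivative is F(s) = -4*log(s - 4) - 3*log(s - 1).
Then F(9) - F(5) = (-4*log(5) - 9*log(2)) - (-log(64)) = -4*log(5) - 3*log(2).

-4*log(5) - 3*log(2)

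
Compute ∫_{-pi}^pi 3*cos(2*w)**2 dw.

3*pi

Use the identity cos^2(2*w) = (1 + cos(4*w))/2.
An antiderivative is F(w) = 3*w/2 + 3*sin(4*w)/8.
Then F(pi) - F(-pi) = (3*pi/2) - (-3*pi/2) = 3*pi.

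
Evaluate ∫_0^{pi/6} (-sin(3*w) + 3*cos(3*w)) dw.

An antiderivative is F(w) = sin(3*w) + cos(3*w)/3.
Then F(pi/6) - F(0) = (1) - (1/3) = 2/3.

2/3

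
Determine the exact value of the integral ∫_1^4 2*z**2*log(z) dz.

Integrate by parts once (u = ln z, dv = 2*z**2 dz).
An antiderivative is F(z) = 2*z**3*(3*log(z) - 1)/9.
Then F(4) - F(1) = (-128/9 + 256*log(2)/3) - (-2/9) = -14 + 256*log(2)/3.

-14 + 256*log(2)/3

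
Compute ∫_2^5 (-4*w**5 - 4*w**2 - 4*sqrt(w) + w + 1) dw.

-21033/2 - 40*sqrt(5)/3 + 16*sqrt(2)/3

By the power rule, an antiderivative is F(w) = -2*w**6/3 - 8*w**(3/2)/3 - 4*w**3/3 + w**2/2 + w.
Then F(5) - F(2) = (-63395/6 - 40*sqrt(5)/3) - (-148/3 - 16*sqrt(2)/3) = -21033/2 - 40*sqrt(5)/3 + 16*sqrt(2)/3.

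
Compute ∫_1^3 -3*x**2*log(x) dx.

26/3 - 27*log(3)

Integrate by parts once (u = ln x, dv = -3*x**2 dx).
An antiderivative is F(x) = -x**3*(3*log(x) - 1)/3.
Then F(3) - F(1) = (9 - 27*log(3)) - (1/3) = 26/3 - 27*log(3).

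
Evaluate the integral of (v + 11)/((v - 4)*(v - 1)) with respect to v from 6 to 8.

-4*log(7) + 5*log(2) + 4*log(5)

Factor the denominator: v**2 - 5*v + 4 = (v - 1)(v - 4).
Partial fractions: (v + 11)/((v - 4)*(v - 1)) = -4/(v - 1) + 5/(v - 4).
An antiderivative is F(v) = 5*log(v - 4) - 4*log(v - 1).
Then F(8) - F(6) = (-4*log(7) + 10*log(2)) - (-4*log(5) + 5*log(2)) = -4*log(7) + 5*log(2) + 4*log(5).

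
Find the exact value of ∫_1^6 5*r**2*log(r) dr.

-1075/9 + 360*log(2) + 360*log(3)

Integrate by parts once (u = ln r, dv = 5*r**2 dr).
An antiderivative is F(r) = 5*r**3*(3*log(r) - 1)/9.
Then F(6) - F(1) = (-120 + 360*log(2) + 360*log(3)) - (-5/9) = -1075/9 + 360*log(2) + 360*log(3).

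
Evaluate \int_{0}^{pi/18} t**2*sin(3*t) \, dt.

Integrate by parts twice (u = t^2, dv = sin(3*t) dt).
An antiderivative is F(t) = -t**2*cos(3*t)/3 + 2*t*sin(3*t)/9 + 2*cos(3*t)/27.
Then F(pi/18) - F(0) = (-sqrt(3)*pi**2/1944 + pi/162 + sqrt(3)/27) - (2/27) = -2/27 - sqrt(3)*pi**2/1944 + pi/162 + sqrt(3)/27.

-2/27 - sqrt(3)*pi**2/1944 + pi/162 + sqrt(3)/27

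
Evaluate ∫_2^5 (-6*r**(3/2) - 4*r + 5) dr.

-60*sqrt(5) - 27 + 48*sqrt(2)/5

By the power rule, an antiderivative is F(r) = -12*r**(5/2)/5 - 2*r**2 + 5*r.
Then F(5) - F(2) = (-60*sqrt(5) - 25) - (2 - 48*sqrt(2)/5) = -60*sqrt(5) - 27 + 48*sqrt(2)/5.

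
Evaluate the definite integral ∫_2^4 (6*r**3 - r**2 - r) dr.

1006/3

By the power rule, an antiderivative is F(r) = 3*r**4/2 - r**3/3 - r**2/2.
Then F(4) - F(2) = (1064/3) - (58/3) = 1006/3.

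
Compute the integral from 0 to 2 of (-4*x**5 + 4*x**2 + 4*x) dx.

By the power rule, an antiderivative is F(x) = -2*x**6/3 + 4*x**3/3 + 2*x**2.
Then F(2) - F(0) = (-24) - (0) = -24.

-24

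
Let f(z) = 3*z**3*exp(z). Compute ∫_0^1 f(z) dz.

18 - 6*E

Integrate by parts 3 times (u = z^3, dv = 3*exp(z) dz).
An antiderivative is F(z) = (3*z**3 - 9*z**2 + 18*z - 18)*exp(z).
Then F(1) - F(0) = (-6*E) - (-18) = 18 - 6*E.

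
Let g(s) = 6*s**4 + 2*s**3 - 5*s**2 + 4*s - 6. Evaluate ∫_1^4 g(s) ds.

By the power rule, an antiderivative is F(s) = 6*s**5/5 + s**4/2 - 5*s**3/3 + 2*s**2 - 6*s.
Then F(4) - F(1) = (18872/15) - (-119/30) = 12621/10.

12621/10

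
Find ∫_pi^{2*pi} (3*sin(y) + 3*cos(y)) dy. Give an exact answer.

An antiderivative is F(y) = 3*sin(y) - 3*cos(y).
Then F(2*pi) - F(pi) = (-3) - (3) = -6.

-6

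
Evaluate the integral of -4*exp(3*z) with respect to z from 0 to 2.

4/3 - 4*exp(6)/3

An antiderivative is F(z) = -4*exp(3*z)/3.
Then F(2) - F(0) = (-4*exp(6)/3) - (-4/3) = 4/3 - 4*exp(6)/3.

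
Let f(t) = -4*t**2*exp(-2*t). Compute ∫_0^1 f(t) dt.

Integrate by parts twice (u = t^2, dv = -4*exp(-2*t) dt).
An antiderivative is F(t) = (2*t**2 + 2*t + 1)*exp(-2*t).
Then F(1) - F(0) = (5*exp(-2)) - (1) = -1 + 5*exp(-2).

-1 + 5*exp(-2)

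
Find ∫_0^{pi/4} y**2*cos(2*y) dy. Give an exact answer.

Integrate by parts twice (u = y^2, dv = cos(2*y) dy).
An antiderivative is F(y) = y**2*sin(2*y)/2 + y*cos(2*y)/2 - sin(2*y)/4.
Then F(pi/4) - F(0) = (-1/4 + pi**2/32) - (0) = -1/4 + pi**2/32.

-1/4 + pi**2/32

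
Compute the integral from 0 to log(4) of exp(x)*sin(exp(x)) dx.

cos(1) - cos(4)

Let u = exp(x), so du = exp(x) dx. When x = 0, u = 1; when x = log(4), u = 4.
The integral becomes ∫ sin(u) du from 1 to 4, with antiderivative -cos(u).
Back in x: F(x) = -cos(exp(x)).
Then F(log(4)) - F(0) = (-cos(4)) - (-cos(1)) = cos(1) - cos(4).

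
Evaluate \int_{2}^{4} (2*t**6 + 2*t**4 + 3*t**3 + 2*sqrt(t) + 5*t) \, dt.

By the power rule, an antiderivative is F(t) = 2*t**7/7 + 2*t**5/5 + 3*t**4/4 + 4*t**(3/2)/3 + 5*t**2/2.
Then F(4) - F(2) = (560008/105) - (8*sqrt(2)/3 + 2498/35) = 552514/105 - 8*sqrt(2)/3.

552514/105 - 8*sqrt(2)/3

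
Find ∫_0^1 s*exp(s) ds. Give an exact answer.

1

Integrate by parts once (u = s, dv = exp(s) ds).
An antiderivative is F(s) = (s - 1)*exp(s).
Then F(1) - F(0) = (0) - (-1) = 1.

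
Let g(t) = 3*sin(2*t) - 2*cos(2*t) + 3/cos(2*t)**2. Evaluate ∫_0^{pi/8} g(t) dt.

An antiderivative is F(t) = -sin(2*t) - 3*cos(2*t)/2 + 3*tan(2*t)/2.
Then F(pi/8) - F(0) = (3/2 - 5*sqrt(2)/4) - (-3/2) = 3 - 5*sqrt(2)/4.

3 - 5*sqrt(2)/4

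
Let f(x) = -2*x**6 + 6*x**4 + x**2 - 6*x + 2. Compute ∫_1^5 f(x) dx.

By the power rule, an antiderivative is F(x) = -2*x**7/7 + 6*x**5/5 + x**3/3 - 3*x**2 + 2*x.
Then F(5) - F(1) = (-390490/21) - (26/105) = -1952476/105.

-1952476/105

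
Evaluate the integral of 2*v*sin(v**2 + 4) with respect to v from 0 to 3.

-cos(13) + cos(4)

Let u = v**2 + 4, so du = 2*v dv. When v = 0, u = 4; when v = 3, u = 13.
The integral becomes ∫ sin(u) du from 4 to 13, with antiderivative -cos(u).
Back in v: F(v) = -cos(v**2 + 4).
Then F(3) - F(0) = (-cos(13)) - (-cos(4)) = -cos(13) + cos(4).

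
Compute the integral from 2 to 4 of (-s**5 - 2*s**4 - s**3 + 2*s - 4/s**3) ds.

By the power rule, an antiderivative is F(s) = -s**6/6 - 2*s**5/5 - s**4/4 + s**2 + 2/s**2.
Then F(4) - F(2) = (-136817/120) - (-689/30) = -44687/40.

-44687/40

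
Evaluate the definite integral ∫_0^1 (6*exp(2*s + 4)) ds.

-3*(1 - exp(2))*exp(4)

Let u = 2*s + 4, so du = 2 ds. When s = 0, u = 4; when s = 1, u = 6.
The integral becomes 3·∫ exp(u) du from 4 to 6, with antiderivative 3*exp(u).
Back in s: F(s) = 3*exp(2*s + 4).
Then F(1) - F(0) = (3*exp(6)) - (3*exp(4)) = -3*(1 - exp(2))*exp(4).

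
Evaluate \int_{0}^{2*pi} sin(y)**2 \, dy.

Use the identity sin^2(y) = (1 - cos(2*y))/2.
An antiderivative is F(y) = y/2 - sin(2*y)/4.
Then F(2*pi) - F(0) = (pi) - (0) = pi.

pi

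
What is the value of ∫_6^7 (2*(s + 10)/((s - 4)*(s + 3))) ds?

Factor the denominator: s**2 - s - 12 = (s + 3)(s - 4).
Partial fractions: 2*(s + 10)/((s - 4)*(s + 3)) = -2/(s + 3) + 4/(s - 4).
An antiderivative is F(s) = 4*log(s - 4) - 2*log(s + 3).
Then F(7) - F(6) = (log(81/100)) - (log(16/81)) = -6*log(2) - 2*log(5) + 8*log(3).

-6*log(2) - 2*log(5) + 8*log(3)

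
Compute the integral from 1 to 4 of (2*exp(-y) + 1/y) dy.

An antiderivative is F(y) = log(y) - 2*exp(-y).
Then F(4) - F(1) = ((-2 + log(4**exp(4)))*exp(-4)) - (-2*exp(-1)) = (-2 + 2*exp(3) + log(4**exp(4)))*exp(-4).

(-2 + 2*exp(3) + log(4**exp(4)))*exp(-4)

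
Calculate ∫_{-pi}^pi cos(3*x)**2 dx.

pi

Use the identity cos^2(3*x) = (1 + cos(6*x))/2.
An antiderivative is F(x) = x/2 + sin(6*x)/12.
Then F(pi) - F(-pi) = (pi/2) - (-pi/2) = pi.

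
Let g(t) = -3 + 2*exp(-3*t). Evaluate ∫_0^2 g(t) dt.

-16/3 - 2*exp(-6)/3

An antiderivative is F(t) = -3*t - 2*exp(-3*t)/3.
Then F(2) - F(0) = (-6 - 2*exp(-6)/3) - (-2/3) = -16/3 - 2*exp(-6)/3.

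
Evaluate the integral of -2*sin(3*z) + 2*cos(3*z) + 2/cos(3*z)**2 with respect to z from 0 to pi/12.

An antiderivative is F(z) = 2*sin(3*z)/3 + 2*cos(3*z)/3 + 2*tan(3*z)/3.
Then F(pi/12) - F(0) = (2/3 + 2*sqrt(2)/3) - (2/3) = 2*sqrt(2)/3.

2*sqrt(2)/3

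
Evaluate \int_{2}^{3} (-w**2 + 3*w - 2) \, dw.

-5/6

By the power rule, an antiderivative is F(w) = -w**3/3 + 3*w**2/2 - 2*w.
Then F(3) - F(2) = (-3/2) - (-2/3) = -5/6.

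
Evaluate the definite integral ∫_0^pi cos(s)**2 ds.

pi/2

Use the identity cos^2(s) = (1 + cos(2*s))/2.
An antiderivative is F(s) = s/2 + sin(2*s)/4.
Then F(pi) - F(0) = (pi/2) - (0) = pi/2.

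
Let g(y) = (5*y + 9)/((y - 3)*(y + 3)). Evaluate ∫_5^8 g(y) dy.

-7*log(2) + log(11) + 4*log(5)

Factor the denominator: y**2 - 9 = (y + 3)(y - 3).
Partial fractions: (5*y + 9)/((y - 3)*(y + 3)) = 1/(y + 3) + 4/(y - 3).
An antiderivative is F(y) = 4*log(y - 3) + log(y + 3).
Then F(8) - F(5) = (log(11) + 4*log(5)) - (7*log(2)) = -7*log(2) + log(11) + 4*log(5).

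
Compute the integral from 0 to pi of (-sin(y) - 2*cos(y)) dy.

An antiderivative is F(y) = -2*sin(y) + cos(y).
Then F(pi) - F(0) = (-1) - (1) = -2.

-2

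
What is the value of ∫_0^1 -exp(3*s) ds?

An antiderivative is F(s) = -exp(3*s)/3.
Then F(1) - F(0) = (-exp(3)/3) - (-1/3) = 1/3 - exp(3)/3.

1/3 - exp(3)/3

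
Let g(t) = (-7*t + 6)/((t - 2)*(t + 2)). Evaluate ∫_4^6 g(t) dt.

-12*log(2) + 5*log(3)

Factor the denominator: t**2 - 4 = (t + 2)(t - 2).
Partial fractions: (-7*t + 6)/((t - 2)*(t + 2)) = -5/(t + 2) - 2/(t - 2).
An antiderivative is F(t) = -2*log(t - 2) - 5*log(t + 2).
Then F(6) - F(4) = (-19*log(2)) - (-5*log(3) - 7*log(2)) = -12*log(2) + 5*log(3).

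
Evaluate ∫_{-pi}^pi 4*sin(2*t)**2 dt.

Use the identity sin^2(2*t) = (1 - cos(4*t))/2.
An antiderivative is F(t) = 2*t - sin(4*t)/2.
Then F(pi) - F(-pi) = (2*pi) - (-2*pi) = 4*pi.

4*pi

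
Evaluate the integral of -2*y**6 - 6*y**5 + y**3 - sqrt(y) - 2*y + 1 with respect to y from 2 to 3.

By the power rule, an antiderivative is F(y) = -2*y**7/7 - y**6 + y**4/4 - 2*y**(3/2)/3 - y**2 + y.
Then F(3) - F(2) = (-37509/28 - 2*sqrt(3)) - (-690/7 - 4*sqrt(2)/3) = -34749/28 - 2*sqrt(3) + 4*sqrt(2)/3.

-34749/28 - 2*sqrt(3) + 4*sqrt(2)/3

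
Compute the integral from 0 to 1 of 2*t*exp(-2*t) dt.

(-3 + exp(2))*exp(-2)/2

Integrate by parts once (u = t, dv = 2*exp(-2*t) dt).
An antiderivative is F(t) = (-2*t - 1)*exp(-2*t)/2.
Then F(1) - F(0) = (-3*exp(-2)/2) - (-1/2) = (-3 + exp(2))*exp(-2)/2.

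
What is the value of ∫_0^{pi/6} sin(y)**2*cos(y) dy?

1/24

Let u = sin(y), so du = cos(y) dy. When y = 0, u = 0; when y = pi/6, u = 1/2.
The integral becomes ∫ u**2 du from 0 to 1/2, with antiderivative u**3/3.
Back in y: F(y) = sin(y)**3/3.
Then F(pi/6) - F(0) = (1/24) - (0) = 1/24.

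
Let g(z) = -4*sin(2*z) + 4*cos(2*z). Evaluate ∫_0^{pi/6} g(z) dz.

An antiderivative is F(z) = 2*sin(2*z) + 2*cos(2*z).
Then F(pi/6) - F(0) = (1 + sqrt(3)) - (2) = -1 + sqrt(3).

-1 + sqrt(3)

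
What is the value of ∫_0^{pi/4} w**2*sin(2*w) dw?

Integrate by parts twice (u = w^2, dv = sin(2*w) dw).
An antiderivative is F(w) = -w**2*cos(2*w)/2 + w*sin(2*w)/2 + cos(2*w)/4.
Then F(pi/4) - F(0) = (pi/8) - (1/4) = -1/4 + pi/8.

-1/4 + pi/8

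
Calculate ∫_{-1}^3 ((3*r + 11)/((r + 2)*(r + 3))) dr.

-2*log(3) + 5*log(5)

Factor the denominator: r**2 + 5*r + 6 = (r + 3)(r + 2).
Partial fractions: (3*r + 11)/((r + 2)*(r + 3)) = -2/(r + 3) + 5/(r + 2).
An antiderivative is F(r) = 5*log(r + 2) - 2*log(r + 3).
Then F(3) - F(-1) = (-2*log(3) - 2*log(2) + 5*log(5)) - (-log(4)) = -2*log(3) + 5*log(5).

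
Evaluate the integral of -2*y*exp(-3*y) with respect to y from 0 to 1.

Integrate by parts once (u = y, dv = -2*exp(-3*y) dy).
An antiderivative is F(y) = (6*y + 2)*exp(-3*y)/9.
Then F(1) - F(0) = (8*exp(-3)/9) - (2/9) = -2/9 + 8*exp(-3)/9.

-2/9 + 8*exp(-3)/9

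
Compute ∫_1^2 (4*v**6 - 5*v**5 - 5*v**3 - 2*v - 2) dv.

By the power rule, an antiderivative is F(v) = 4*v**7/7 - 5*v**6/6 - 5*v**4/4 - v**2 - 2*v.
Then F(2) - F(1) = (-172/21) - (-379/84) = -103/28.

-103/28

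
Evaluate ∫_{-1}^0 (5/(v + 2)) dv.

log(32)

An antiderivative is F(v) = 5*log(v + 2).
Then F(0) - F(-1) = (log(32)) - (0) = log(32).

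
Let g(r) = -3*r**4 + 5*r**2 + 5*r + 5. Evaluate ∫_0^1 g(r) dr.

By the power rule, an antiderivative is F(r) = -3*r**5/5 + 5*r**3/3 + 5*r**2/2 + 5*r.
Then F(1) - F(0) = (257/30) - (0) = 257/30.

257/30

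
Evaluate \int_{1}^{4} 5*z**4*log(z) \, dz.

-1023/5 + 2048*log(2)

Integrate by parts once (u = ln z, dv = 5*z**4 dz).
An antiderivative is F(z) = z**5*(5*log(z) - 1)/5.
Then F(4) - F(1) = (-1024/5 + 2048*log(2)) - (-1/5) = -1023/5 + 2048*log(2).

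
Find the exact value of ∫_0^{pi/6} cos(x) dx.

An antiderivative is F(x) = sin(x).
Then F(pi/6) - F(0) = (1/2) - (0) = 1/2.

1/2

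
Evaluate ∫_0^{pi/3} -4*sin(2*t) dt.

-3

An antiderivative is F(t) = 2*cos(2*t).
Then F(pi/3) - F(0) = (-1) - (2) = -3.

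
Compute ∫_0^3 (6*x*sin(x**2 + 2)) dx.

3*cos(2) - 3*cos(11)

Let u = x**2 + 2, so du = 2*x dx. When x = 0, u = 2; when x = 3, u = 11.
The integral becomes 3·∫ sin(u) du from 2 to 11, with antiderivative -3*cos(u).
Back in x: F(x) = -3*cos(x**2 + 2).
Then F(3) - F(0) = (-3*cos(11)) - (-3*cos(2)) = 3*cos(2) - 3*cos(11).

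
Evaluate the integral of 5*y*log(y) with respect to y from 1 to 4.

-75/4 + 80*log(2)

Integrate by parts once (u = ln y, dv = 5*y dy).
An antiderivative is F(y) = 5*y**2*(2*log(y) - 1)/4.
Then F(4) - F(1) = (-20 + 80*log(2)) - (-5/4) = -75/4 + 80*log(2).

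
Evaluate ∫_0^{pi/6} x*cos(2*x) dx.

Integrate by parts once (u = x, dv = cos(2*x) dx).
An antiderivative is F(x) = x*sin(2*x)/2 + cos(2*x)/4.
Then F(pi/6) - F(0) = (1/8 + sqrt(3)*pi/24) - (1/4) = -1/8 + sqrt(3)*pi/24.

-1/8 + sqrt(3)*pi/24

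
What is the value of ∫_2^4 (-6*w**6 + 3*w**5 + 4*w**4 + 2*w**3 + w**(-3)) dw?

By the power rule, an antiderivative is F(w) = -6*w**7/7 + w**6/2 + 4*w**5/5 + w**4/2 - 1/(2*w**2).
Then F(4) - F(2) = (-12374051/1120) - (-12387/280) = -12324503/1120.

-12324503/1120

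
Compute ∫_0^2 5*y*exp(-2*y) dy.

5/4 - 25*exp(-4)/4

Integrate by parts once (u = y, dv = 5*exp(-2*y) dy).
An antiderivative is F(y) = (-10*y - 5)*exp(-2*y)/4.
Then F(2) - F(0) = (-25*exp(-4)/4) - (-5/4) = 5/4 - 25*exp(-4)/4.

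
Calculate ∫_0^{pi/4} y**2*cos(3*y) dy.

sqrt(2)*(-24*pi - 32 + 9*pi**2)/864

Integrate by parts twice (u = y^2, dv = cos(3*y) dy).
An antiderivative is F(y) = y**2*sin(3*y)/3 + 2*y*cos(3*y)/9 - 2*sin(3*y)/27.
Then F(pi/4) - F(0) = (sqrt(2)*(-24*pi - 32 + 9*pi**2)/864) - (0) = sqrt(2)*(-24*pi - 32 + 9*pi**2)/864.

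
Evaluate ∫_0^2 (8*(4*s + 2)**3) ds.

Let u = 4*s + 2, so du = 4 ds. When s = 0, u = 2; when s = 2, u = 10.
The integral becomes 2·∫ u**3 du from 2 to 10, with antiderivative u**4/2.
Back in s: F(s) = (4*s + 2)**4/2.
Then F(2) - F(0) = (5000) - (8) = 4992.

4992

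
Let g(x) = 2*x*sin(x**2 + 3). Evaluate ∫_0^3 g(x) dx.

Let u = x**2 + 3, so du = 2*x dx. When x = 0, u = 3; when x = 3, u = 12.
The integral becomes ∫ sin(u) du from 3 to 12, with antiderivative -cos(u).
Back in x: F(x) = -cos(x**2 + 3).
Then F(3) - F(0) = (-cos(12)) - (-cos(3)) = cos(3) - cos(12).

cos(3) - cos(12)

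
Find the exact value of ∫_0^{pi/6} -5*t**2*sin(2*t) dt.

-5*sqrt(3)*pi/24 + 5*pi**2/144 + 5/8

Integrate by parts twice (u = t^2, dv = -5*sin(2*t) dt).
An antiderivative is F(t) = 5*t**2*cos(2*t)/2 - 5*t*sin(2*t)/2 - 5*cos(2*t)/4.
Then F(pi/6) - F(0) = (-5*sqrt(3)*pi/24 - 5/8 + 5*pi**2/144) - (-5/4) = -5*sqrt(3)*pi/24 + 5*pi**2/144 + 5/8.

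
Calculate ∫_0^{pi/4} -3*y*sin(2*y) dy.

-3/4

Integrate by parts once (u = y, dv = -3*sin(2*y) dy).
An antiderivative is F(y) = 3*y*cos(2*y)/2 - 3*sin(2*y)/4.
Then F(pi/4) - F(0) = (-3/4) - (0) = -3/4.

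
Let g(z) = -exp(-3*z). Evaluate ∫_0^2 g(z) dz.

(1 - exp(6))*exp(-6)/3

An antiderivative is F(z) = exp(-3*z)/3.
Then F(2) - F(0) = (exp(-6)/3) - (1/3) = (1 - exp(6))*exp(-6)/3.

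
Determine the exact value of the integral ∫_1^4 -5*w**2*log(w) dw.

Integrate by parts once (u = ln w, dv = -5*w**2 dw).
An antiderivative is F(w) = -5*w**3*(3*log(w) - 1)/9.
Then F(4) - F(1) = (320/9 - 640*log(2)/3) - (5/9) = 35 - 640*log(2)/3.

35 - 640*log(2)/3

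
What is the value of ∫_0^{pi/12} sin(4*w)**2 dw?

-sqrt(3)/32 + pi/24

Use the identity sin^2(4*w) = (1 - cos(8*w))/2.
An antiderivative is F(w) = w/2 - sin(8*w)/16.
Then F(pi/12) - F(0) = (-sqrt(3)/32 + pi/24) - (0) = -sqrt(3)/32 + pi/24.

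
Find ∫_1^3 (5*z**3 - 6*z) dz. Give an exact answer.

By the power rule, an antiderivative is F(z) = 5*z**4/4 - 3*z**2.
Then F(3) - F(1) = (297/4) - (-7/4) = 76.

76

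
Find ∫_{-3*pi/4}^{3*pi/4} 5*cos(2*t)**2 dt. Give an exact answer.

Use the identity cos^2(2*t) = (1 + cos(4*t))/2.
An antiderivative is F(t) = 5*t/2 + 5*sin(4*t)/8.
Then F(3*pi/4) - F(-3*pi/4) = (15*pi/8) - (-15*pi/8) = 15*pi/4.

15*pi/4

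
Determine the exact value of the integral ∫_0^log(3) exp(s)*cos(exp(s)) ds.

Let u = exp(s), so du = exp(s) ds. When s = 0, u = 1; when s = log(3), u = 3.
The integral becomes ∫ cos(u) du from 1 to 3, with antiderivative sin(u).
Back in s: F(s) = sin(exp(s)).
Then F(log(3)) - F(0) = (sin(3)) - (sin(1)) = -sin(1) + sin(3).

-sin(1) + sin(3)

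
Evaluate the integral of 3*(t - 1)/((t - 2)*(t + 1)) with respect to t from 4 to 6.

Factor the denominator: t**2 - t - 2 = (t + 1)(t - 2).
Partial fractions: 3*(t - 1)/((t - 2)*(t + 1)) = 2/(t + 1) + 1/(t - 2).
An antiderivative is F(t) = log(t - 2) + 2*log(t + 1).
Then F(6) - F(4) = (2*log(2) + 2*log(7)) - (log(50)) = log(98/25).

log(98/25)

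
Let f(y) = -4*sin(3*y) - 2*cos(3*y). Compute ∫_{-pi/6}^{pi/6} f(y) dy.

An antiderivative is F(y) = -2*sin(3*y)/3 + 4*cos(3*y)/3.
Then F(pi/6) - F(-pi/6) = (-2/3) - (2/3) = -4/3.

-4/3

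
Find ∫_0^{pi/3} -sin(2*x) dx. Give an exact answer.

-3/4

An antiderivative is F(x) = cos(2*x)/2.
Then F(pi/3) - F(0) = (-1/4) - (1/2) = -3/4.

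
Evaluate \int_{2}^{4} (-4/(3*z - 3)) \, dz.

-4*log(3)/3

An antiderivative is F(z) = -4*log(3*z - 3)/3.
Then F(4) - F(2) = (-8*log(3)/3) - (-4*log(3)/3) = -4*log(3)/3.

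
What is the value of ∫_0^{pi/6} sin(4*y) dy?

An antiderivative is F(y) = -cos(4*y)/4.
Then F(pi/6) - F(0) = (1/8) - (-1/4) = 3/8.

3/8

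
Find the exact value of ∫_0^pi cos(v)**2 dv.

Use the identity cos^2(v) = (1 + cos(2*v))/2.
An antiderivative is F(v) = v/2 + sin(2*v)/4.
Then F(pi) - F(0) = (pi/2) - (0) = pi/2.

pi/2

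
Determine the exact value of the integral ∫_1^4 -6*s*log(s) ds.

Integrate by parts once (u = ln s, dv = -6*s ds).
An antiderivative is F(s) = -3*s**2*(2*log(s) - 1)/2.
Then F(4) - F(1) = (24 - 96*log(2)) - (3/2) = 45/2 - 96*log(2).

45/2 - 96*log(2)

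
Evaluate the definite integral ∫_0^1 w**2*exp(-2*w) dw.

Integrate by parts twice (u = w^2, dv = exp(-2*w) dw).
An antiderivative is F(w) = (-2*w**2 - 2*w - 1)*exp(-2*w)/4.
Then F(1) - F(0) = (-5*exp(-2)/4) - (-1/4) = (-5 + exp(2))*exp(-2)/4.

(-5 + exp(2))*exp(-2)/4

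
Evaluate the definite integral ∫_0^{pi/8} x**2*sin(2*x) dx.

Integrate by parts twice (u = x^2, dv = sin(2*x) dx).
An antiderivative is F(x) = -x**2*cos(2*x)/2 + x*sin(2*x)/2 + cos(2*x)/4.
Then F(pi/8) - F(0) = (sqrt(2)*(-pi**2 + 8*pi + 32)/256) - (1/4) = -1/4 - sqrt(2)*pi**2/256 + sqrt(2)*pi/32 + sqrt(2)/8.

-1/4 - sqrt(2)*pi**2/256 + sqrt(2)*pi/32 + sqrt(2)/8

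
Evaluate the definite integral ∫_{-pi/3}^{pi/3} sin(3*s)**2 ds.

Use the identity sin^2(3*s) = (1 - cos(6*s))/2.
An antiderivative is F(s) = s/2 - sin(6*s)/12.
Then F(pi/3) - F(-pi/3) = (pi/6) - (-pi/6) = pi/3.

pi/3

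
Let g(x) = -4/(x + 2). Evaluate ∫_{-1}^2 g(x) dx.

-8*log(2)

An antiderivative is F(x) = -4*log(x + 2).
Then F(2) - F(-1) = (-8*log(2)) - (0) = -8*log(2).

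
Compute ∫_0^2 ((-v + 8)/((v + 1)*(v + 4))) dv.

log(16/3)

Factor the denominator: v**2 + 5*v + 4 = (v + 4)(v + 1).
Partial fractions: (-v + 8)/((v + 1)*(v + 4)) = -4/(v + 4) + 3/(v + 1).
An antiderivative is F(v) = 3*log(v + 1) - 4*log(v + 4).
Then F(2) - F(0) = (-log(48)) - (-8*log(2)) = log(16/3).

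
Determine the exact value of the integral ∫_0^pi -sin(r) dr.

An antiderivative is F(r) = cos(r).
Then F(pi) - F(0) = (-1) - (1) = -2.

-2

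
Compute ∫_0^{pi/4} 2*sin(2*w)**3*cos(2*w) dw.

Let u = sin(2*w), so du = 2*cos(2*w) dw. When w = 0, u = 0; when w = pi/4, u = 1.
The integral becomes ∫ u**3 du from 0 to 1, with antiderivative u**4/4.
Back in w: F(w) = sin(2*w)**4/4.
Then F(pi/4) - F(0) = (1/4) - (0) = 1/4.

1/4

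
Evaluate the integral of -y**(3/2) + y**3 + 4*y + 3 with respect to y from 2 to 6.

-72*sqrt(6)/5 + 8*sqrt(2)/5 + 396

By the power rule, an antiderivative is F(y) = -2*y**(5/2)/5 + y**4/4 + 2*y**2 + 3*y.
Then F(6) - F(2) = (414 - 72*sqrt(6)/5) - (18 - 8*sqrt(2)/5) = -72*sqrt(6)/5 + 8*sqrt(2)/5 + 396.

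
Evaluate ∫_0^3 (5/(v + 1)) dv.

An antiderivative is F(v) = 5*log(v + 1).
Then F(3) - F(0) = (10*log(2)) - (0) = 10*log(2).

10*log(2)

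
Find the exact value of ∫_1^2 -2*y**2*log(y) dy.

14/9 - 16*log(2)/3

Integrate by parts once (u = ln y, dv = -2*y**2 dy).
An antiderivative is F(y) = -2*y**3*(3*log(y) - 1)/9.
Then F(2) - F(1) = (16/9 - 16*log(2)/3) - (2/9) = 14/9 - 16*log(2)/3.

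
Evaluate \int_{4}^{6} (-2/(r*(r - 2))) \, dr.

Factor the denominator: r**2 - 2*r = r(r - 2).
Partial fractions: -2/(r*(r - 2)) = 1/r - 1/(r - 2).
An antiderivative is F(r) = log(r) - log(r - 2).
Then F(6) - F(4) = (log(3/2)) - (log(2)) = log(3/4).

log(3/4)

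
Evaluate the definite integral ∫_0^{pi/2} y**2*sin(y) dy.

Integrate by parts twice (u = y^2, dv = sin(y) dy).
An antiderivative is F(y) = -y**2*cos(y) + 2*y*sin(y) + 2*cos(y).
Then F(pi/2) - F(0) = (pi) - (2) = -2 + pi.

-2 + pi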